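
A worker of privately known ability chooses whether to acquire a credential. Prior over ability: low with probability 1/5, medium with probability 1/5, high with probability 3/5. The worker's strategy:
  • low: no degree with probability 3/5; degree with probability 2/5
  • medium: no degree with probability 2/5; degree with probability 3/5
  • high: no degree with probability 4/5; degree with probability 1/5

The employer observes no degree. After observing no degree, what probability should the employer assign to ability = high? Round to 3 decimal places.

0.706

Apply Bayes' rule using the sender's strategy as the likelihood.
P(no degree) = (1/5)·(3/5) + (1/5)·(2/5) + (3/5)·(4/5) = 17/25
P(high | no degree) = ((3/5)·(4/5)) / (17/25) = (12/25) / (17/25) = 12/17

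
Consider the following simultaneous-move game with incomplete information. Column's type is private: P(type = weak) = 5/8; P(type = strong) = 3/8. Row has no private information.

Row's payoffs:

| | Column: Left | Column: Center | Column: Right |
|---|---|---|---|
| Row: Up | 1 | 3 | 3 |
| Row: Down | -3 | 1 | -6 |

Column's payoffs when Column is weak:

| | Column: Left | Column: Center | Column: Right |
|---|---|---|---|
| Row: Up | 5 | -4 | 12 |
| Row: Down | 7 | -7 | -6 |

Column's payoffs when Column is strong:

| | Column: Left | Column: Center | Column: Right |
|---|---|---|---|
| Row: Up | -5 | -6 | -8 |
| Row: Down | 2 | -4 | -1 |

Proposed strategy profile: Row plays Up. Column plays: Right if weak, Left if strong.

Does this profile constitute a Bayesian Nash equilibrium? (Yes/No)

Row plays Up: E[Up] = 5/8·(3) + 3/8·(1) = 9/4; E[Down] = -39/8. Best-responding. ✓
Column (type weak), facing Up: Left gives 5, Center gives -4, Right gives 12. Proposed Right is best. ✓
Column (type strong), facing Up: Left gives -5, Center gives -6, Right gives -8. Proposed Left is best. ✓

Yes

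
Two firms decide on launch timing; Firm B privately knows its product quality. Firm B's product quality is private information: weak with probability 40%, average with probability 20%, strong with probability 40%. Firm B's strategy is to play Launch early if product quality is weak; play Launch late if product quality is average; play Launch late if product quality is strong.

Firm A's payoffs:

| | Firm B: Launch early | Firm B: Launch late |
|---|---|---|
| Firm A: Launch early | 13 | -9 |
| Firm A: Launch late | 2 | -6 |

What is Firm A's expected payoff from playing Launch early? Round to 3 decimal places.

-0.200

E[Launch early] = 0.4·13 + 0.2·(-9) + 0.4·(-9) = 5.2 + (-1.8) + (-3.6) = -0.2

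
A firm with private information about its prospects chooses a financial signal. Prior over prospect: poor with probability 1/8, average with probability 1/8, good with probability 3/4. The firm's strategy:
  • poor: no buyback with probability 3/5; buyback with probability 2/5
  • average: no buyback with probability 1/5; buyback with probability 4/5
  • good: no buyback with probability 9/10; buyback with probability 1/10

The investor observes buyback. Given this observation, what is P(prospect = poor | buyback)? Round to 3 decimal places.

Apply Bayes' rule using the sender's strategy as the likelihood.
P(buyback) = (1/8)·(2/5) + (1/8)·(4/5) + (3/4)·(1/10) = 9/40
P(poor | buyback) = ((1/8)·(2/5)) / (9/40) = (1/20) / (9/40) = 2/9

0.222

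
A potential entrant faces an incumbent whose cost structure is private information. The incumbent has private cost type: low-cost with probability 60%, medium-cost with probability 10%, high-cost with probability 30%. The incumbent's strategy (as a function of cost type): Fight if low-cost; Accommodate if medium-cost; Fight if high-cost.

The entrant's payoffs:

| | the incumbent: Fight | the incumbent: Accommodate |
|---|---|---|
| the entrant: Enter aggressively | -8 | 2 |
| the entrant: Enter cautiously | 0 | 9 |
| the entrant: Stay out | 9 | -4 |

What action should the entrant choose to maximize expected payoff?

Stay out

Compute the entrant's expected payoff for each action, taking the expectation over the incumbent's type.
E[Enter aggressively] = 0.6·(-8) + 0.1·(2) + 0.3·(-8) = -7
E[Enter cautiously] = 0.6·(0) + 0.1·(9) + 0.3·(0) = 0.9
E[Stay out] = 0.6·(9) + 0.1·(-4) + 0.3·(9) = 7.7
Best response: Stay out (7.7 is the largest).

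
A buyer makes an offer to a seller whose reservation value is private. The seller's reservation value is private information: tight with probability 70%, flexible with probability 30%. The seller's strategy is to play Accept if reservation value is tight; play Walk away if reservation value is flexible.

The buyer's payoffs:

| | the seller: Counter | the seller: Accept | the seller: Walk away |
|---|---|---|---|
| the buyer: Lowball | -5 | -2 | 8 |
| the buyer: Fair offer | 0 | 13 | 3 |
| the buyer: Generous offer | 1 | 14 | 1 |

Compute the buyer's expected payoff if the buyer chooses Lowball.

1

E[Lowball] = 0.7·(-2) + 0.3·8 = (-1.4) + 2.4 = 1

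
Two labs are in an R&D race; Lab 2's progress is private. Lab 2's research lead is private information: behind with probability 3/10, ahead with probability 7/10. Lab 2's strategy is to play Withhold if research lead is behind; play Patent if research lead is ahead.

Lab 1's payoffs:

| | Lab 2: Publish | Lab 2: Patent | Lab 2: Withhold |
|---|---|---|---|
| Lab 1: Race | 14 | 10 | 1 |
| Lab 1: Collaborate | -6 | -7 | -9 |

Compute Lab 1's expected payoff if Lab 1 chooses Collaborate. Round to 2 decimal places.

-7.60

Take the expectation over Lab 2's research lead, weighting each type's action by its prior probability.
E[Collaborate] = 3/10·(-9) + 7/10·(-7) = (-27/10) + (-49/10) = -38/5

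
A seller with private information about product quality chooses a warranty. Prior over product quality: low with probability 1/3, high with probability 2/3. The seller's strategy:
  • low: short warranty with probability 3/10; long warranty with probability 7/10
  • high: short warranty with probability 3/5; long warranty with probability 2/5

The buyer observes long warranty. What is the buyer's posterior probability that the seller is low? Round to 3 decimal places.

P(long warranty) = (1/3)·(7/10) + (2/3)·(2/5) = 1/2
P(low | long warranty) = ((1/3)·(7/10)) / (1/2) = (7/30) / (1/2) = 7/15

0.467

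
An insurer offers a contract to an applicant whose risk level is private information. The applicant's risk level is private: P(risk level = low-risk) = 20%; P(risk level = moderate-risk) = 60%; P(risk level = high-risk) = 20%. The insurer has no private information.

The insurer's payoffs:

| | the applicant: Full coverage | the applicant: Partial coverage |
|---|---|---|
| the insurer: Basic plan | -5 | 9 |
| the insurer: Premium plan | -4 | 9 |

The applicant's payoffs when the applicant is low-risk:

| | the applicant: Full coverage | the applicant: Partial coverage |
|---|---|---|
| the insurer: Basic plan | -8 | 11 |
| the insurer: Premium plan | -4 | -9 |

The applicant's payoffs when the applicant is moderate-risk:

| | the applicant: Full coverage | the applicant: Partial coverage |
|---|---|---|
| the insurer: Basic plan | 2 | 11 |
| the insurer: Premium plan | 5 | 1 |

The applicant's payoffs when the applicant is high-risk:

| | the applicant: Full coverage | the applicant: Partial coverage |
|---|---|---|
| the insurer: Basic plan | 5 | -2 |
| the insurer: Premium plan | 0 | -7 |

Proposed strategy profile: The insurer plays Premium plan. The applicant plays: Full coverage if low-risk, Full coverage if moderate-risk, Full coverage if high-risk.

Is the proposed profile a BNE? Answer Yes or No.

Yes

The insurer plays Premium plan: E[Premium plan] = 0.2·(-4) + 0.6·(-4) + 0.2·(-4) = -4; E[Basic plan] = -5. Best-responding. ✓
The applicant (risk level low-risk), facing Premium plan: Full coverage gives -4, Partial coverage gives -9. Proposed Full coverage is best. ✓
The applicant (risk level moderate-risk), facing Premium plan: Full coverage gives 5, Partial coverage gives 1. Proposed Full coverage is best. ✓
The applicant (risk level high-risk), facing Premium plan: Full coverage gives 0, Partial coverage gives -7. Proposed Full coverage is best. ✓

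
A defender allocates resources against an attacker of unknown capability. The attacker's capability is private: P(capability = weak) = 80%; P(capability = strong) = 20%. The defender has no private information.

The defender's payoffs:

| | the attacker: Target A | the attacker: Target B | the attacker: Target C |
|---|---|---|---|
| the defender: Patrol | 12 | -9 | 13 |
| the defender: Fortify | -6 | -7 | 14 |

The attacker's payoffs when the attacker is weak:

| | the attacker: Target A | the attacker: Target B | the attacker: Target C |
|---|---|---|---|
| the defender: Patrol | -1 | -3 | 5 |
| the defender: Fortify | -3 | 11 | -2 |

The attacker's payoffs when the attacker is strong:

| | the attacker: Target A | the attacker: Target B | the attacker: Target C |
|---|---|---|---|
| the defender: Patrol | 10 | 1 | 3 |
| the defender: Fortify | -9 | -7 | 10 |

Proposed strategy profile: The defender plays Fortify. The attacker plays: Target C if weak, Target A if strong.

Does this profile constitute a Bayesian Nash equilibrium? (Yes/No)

No

The defender plays Fortify: E[Fortify] = 0.8·(14) + 0.2·(-6) = 10; E[Patrol] = 12.8. Not best-responding. ✗
The attacker (capability weak), facing Fortify: Target A gives -3, Target B gives 11, Target C gives -2. Proposed Target C is not best — profitable deviation exists. ✗
The attacker (capability strong), facing Fortify: Target A gives -9, Target B gives -7, Target C gives 10. Proposed Target A is not best — profitable deviation exists. ✗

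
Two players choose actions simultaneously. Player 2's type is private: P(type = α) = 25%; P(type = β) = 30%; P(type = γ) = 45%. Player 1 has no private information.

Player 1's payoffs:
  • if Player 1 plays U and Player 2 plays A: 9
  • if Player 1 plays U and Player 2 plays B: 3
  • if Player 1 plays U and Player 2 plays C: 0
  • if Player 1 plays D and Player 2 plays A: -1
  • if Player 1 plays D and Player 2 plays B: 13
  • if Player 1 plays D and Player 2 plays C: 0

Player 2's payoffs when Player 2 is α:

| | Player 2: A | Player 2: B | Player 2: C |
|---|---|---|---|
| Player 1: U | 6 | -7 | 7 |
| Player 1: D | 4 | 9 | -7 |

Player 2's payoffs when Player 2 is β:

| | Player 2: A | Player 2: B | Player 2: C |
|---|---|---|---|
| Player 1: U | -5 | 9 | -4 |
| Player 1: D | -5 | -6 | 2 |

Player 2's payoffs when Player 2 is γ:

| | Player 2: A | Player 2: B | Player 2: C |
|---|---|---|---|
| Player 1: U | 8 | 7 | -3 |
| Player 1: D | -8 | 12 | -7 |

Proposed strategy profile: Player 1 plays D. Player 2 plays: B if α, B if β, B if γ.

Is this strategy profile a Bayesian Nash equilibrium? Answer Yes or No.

Player 1 plays D: E[D] = 0.25·(13) + 0.3·(13) + 0.45·(13) = 13; E[U] = 3. Best-responding. ✓
Player 2 (type α), facing D: A gives 4, B gives 9, C gives -7. Proposed B is best. ✓
Player 2 (type β), facing D: A gives -5, B gives -6, C gives 2. Proposed B is not best — profitable deviation exists. ✗
Player 2 (type γ), facing D: A gives -8, B gives 12, C gives -7. Proposed B is best. ✓

No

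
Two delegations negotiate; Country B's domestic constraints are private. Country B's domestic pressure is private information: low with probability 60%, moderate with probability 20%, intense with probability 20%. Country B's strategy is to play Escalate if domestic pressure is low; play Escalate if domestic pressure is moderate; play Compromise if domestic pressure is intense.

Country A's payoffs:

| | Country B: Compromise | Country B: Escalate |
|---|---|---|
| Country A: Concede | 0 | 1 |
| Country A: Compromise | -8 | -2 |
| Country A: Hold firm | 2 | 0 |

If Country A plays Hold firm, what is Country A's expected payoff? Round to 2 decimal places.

Take the expectation over Country B's domestic pressure, weighting each type's action by its prior probability.
E[Hold firm] = 0.6·0 + 0.2·0 + 0.2·2 = 0 + 0 + 0.4 = 0.4

0.40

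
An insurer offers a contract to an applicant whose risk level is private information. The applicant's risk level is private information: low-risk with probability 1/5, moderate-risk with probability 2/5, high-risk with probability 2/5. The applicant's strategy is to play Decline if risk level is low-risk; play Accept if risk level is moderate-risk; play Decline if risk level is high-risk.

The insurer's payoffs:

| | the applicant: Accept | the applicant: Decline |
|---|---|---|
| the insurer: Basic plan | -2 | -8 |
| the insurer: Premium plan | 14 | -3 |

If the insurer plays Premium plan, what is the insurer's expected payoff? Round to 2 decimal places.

Take the expectation over the applicant's risk level, weighting each type's action by its prior probability.
E[Premium plan] = 1/5·(-3) + 2/5·14 + 2/5·(-3) = (-3/5) + 28/5 + (-6/5) = 19/5

3.80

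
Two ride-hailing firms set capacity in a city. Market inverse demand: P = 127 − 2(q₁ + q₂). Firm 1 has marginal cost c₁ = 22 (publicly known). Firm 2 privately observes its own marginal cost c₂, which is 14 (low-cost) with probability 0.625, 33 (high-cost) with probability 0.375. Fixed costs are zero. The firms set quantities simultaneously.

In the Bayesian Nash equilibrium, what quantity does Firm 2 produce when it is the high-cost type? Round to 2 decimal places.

Firm 2 with cost c maximizes (127 − 2(q₁+q₂) − c)·q₂, giving q₂(c) = (127 − c − 2q₁)/4.
E[c₂] = 0.625·14 + 0.375·33 = 21.125
Firm 1's FOC against E[q₂] yields q₁ = (127 − 2·22 + E[c₂])/6 = (127 − 44 + 21.125)/6 = 17.3542.
q₂(high-cost) = (127 − 33 − 2·17.3542)/4 = 14.8229.

14.82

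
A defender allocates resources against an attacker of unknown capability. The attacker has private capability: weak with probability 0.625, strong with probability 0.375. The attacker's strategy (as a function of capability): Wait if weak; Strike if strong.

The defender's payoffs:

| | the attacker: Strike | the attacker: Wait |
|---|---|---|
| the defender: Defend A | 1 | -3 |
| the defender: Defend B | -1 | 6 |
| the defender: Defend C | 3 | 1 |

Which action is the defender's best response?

Defend B

Compute the defender's expected payoff for each action, taking the expectation over the attacker's type.
E[Defend A] = 0.625·(-3) + 0.375·(1) = -1.5
E[Defend B] = 0.625·(6) + 0.375·(-1) = 3.375
E[Defend C] = 0.625·(1) + 0.375·(3) = 1.75
Best response: Defend B (3.375 is the largest).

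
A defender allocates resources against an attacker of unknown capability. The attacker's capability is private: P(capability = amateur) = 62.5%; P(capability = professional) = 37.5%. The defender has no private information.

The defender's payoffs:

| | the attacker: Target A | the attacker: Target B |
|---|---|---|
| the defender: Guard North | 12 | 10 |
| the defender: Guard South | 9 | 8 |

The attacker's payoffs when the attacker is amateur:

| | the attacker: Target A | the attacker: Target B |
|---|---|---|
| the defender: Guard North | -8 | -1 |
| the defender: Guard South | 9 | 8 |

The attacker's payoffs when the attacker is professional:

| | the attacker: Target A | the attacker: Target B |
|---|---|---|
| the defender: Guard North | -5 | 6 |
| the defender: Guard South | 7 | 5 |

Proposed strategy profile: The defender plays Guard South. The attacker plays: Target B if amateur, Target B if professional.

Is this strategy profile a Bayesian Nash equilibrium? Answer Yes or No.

The defender plays Guard South: E[Guard South] = 0.625·(8) + 0.375·(8) = 8; E[Guard North] = 10. Not best-responding. ✗
The attacker (capability amateur), facing Guard South: Target A gives 9, Target B gives 8. Proposed Target B is not best — profitable deviation exists. ✗
The attacker (capability professional), facing Guard South: Target A gives 7, Target B gives 5. Proposed Target B is not best — profitable deviation exists. ✗

No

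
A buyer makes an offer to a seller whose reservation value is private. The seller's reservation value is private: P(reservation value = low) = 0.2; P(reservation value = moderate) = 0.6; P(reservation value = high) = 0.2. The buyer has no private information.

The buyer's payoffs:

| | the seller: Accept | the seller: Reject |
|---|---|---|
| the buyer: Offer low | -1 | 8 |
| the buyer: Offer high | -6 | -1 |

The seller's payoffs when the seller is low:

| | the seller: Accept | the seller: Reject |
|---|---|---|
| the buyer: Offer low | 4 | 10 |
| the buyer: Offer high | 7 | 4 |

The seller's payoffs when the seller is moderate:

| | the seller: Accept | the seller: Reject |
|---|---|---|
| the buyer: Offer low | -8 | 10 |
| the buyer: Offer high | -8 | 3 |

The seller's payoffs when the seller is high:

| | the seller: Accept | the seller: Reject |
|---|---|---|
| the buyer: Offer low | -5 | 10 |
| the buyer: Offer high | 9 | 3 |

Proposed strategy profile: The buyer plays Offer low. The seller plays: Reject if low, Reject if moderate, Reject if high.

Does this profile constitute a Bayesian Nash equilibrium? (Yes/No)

The buyer plays Offer low: E[Offer low] = 0.2·(8) + 0.6·(8) + 0.2·(8) = 8; E[Offer high] = -1. Best-responding. ✓
The seller (reservation value low), facing Offer low: Accept gives 4, Reject gives 10. Proposed Reject is best. ✓
The seller (reservation value moderate), facing Offer low: Accept gives -8, Reject gives 10. Proposed Reject is best. ✓
The seller (reservation value high), facing Offer low: Accept gives -5, Reject gives 10. Proposed Reject is best. ✓

Yes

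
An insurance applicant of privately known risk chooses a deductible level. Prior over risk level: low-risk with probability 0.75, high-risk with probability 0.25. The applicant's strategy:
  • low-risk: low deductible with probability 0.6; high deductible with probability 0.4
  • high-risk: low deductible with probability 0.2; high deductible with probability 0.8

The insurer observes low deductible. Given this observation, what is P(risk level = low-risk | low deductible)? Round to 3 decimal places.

P(low deductible) = 0.75·0.6 + 0.25·0.2 = 0.5
P(low-risk | low deductible) = (0.75·0.6) / 0.5 = 0.45 / 0.5 = 0.9

0.900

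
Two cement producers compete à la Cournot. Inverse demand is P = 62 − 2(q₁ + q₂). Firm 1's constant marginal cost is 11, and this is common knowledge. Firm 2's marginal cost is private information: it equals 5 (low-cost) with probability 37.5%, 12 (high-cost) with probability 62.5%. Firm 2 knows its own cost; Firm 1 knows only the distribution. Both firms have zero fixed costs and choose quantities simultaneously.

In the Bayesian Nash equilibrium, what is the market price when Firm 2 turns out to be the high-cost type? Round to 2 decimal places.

Type-c best response for Firm 2: q₂(c) = (62 − c)/4 − q₁/2.
Firm 1 maximizes expected profit; its first-order condition is 62 − 4q₁ − 2E[q₂] − 11 = 0.
Substituting E[q₂] and solving: E[c₂] = 9.375, so q₁ = (62 − 2·11 + 9.375)/6 = 8.22917.
q₂(high-cost) = 8.38542, so P = 62 − 2·(8.22917 + 8.38542) = 28.7708.

28.77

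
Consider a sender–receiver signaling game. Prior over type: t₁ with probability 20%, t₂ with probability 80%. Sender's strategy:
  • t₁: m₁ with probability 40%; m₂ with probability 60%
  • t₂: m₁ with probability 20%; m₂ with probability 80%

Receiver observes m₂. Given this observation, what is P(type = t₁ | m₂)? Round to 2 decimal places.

Apply Bayes' rule using the sender's strategy as the likelihood.
P(m₂) = 0.2·0.6 + 0.8·0.8 = 0.76
P(t₁ | m₂) = (0.2·0.6) / 0.76 = 0.12 / 0.76 = 0.157895

0.16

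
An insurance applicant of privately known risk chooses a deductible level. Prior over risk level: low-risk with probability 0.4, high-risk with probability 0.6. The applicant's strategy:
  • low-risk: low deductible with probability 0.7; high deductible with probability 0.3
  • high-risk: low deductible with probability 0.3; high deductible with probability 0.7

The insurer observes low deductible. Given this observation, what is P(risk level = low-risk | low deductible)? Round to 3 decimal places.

P(low deductible) = 0.4·0.7 + 0.6·0.3 = 0.46
P(low-risk | low deductible) = (0.4·0.7) / 0.46 = 0.28 / 0.46 = 0.608696

0.609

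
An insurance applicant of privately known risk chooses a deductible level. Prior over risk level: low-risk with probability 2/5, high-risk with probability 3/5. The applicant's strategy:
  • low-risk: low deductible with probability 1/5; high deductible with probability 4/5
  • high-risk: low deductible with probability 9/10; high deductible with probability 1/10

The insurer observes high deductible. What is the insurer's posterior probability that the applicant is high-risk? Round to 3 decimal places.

0.158

P(high deductible) = (2/5)·(4/5) + (3/5)·(1/10) = 19/50
P(high-risk | high deductible) = ((3/5)·(1/10)) / (19/50) = (3/50) / (19/50) = 3/19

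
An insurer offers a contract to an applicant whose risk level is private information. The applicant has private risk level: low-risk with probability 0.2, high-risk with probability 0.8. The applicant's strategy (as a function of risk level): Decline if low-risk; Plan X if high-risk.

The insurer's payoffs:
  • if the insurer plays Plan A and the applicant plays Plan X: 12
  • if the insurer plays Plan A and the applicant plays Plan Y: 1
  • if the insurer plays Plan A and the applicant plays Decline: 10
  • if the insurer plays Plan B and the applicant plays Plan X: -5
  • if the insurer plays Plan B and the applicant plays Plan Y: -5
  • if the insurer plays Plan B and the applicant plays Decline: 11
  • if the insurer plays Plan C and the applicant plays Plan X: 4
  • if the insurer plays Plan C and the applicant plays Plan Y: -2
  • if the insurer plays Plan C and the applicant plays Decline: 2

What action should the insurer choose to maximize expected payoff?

Plan A

E[Plan A] = 0.2·(10) + 0.8·(12) = 11.6
E[Plan B] = 0.2·(11) + 0.8·(-5) = -1.8
E[Plan C] = 0.2·(2) + 0.8·(4) = 3.6
Best response: Plan A (11.6 is the largest).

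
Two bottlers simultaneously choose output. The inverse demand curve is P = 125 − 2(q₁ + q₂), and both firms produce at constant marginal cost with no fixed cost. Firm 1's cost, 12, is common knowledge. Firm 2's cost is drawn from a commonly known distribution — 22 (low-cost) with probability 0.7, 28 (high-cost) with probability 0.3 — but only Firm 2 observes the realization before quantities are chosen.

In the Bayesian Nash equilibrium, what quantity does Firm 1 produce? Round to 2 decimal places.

Type-c best response for Firm 2: q₂(c) = (125 − c)/4 − q₁/2.
Firm 1 maximizes expected profit; its first-order condition is 125 − 4q₁ − 2E[q₂] − 12 = 0.
Substituting E[q₂] and solving: E[c₂] = 23.8, so q₁ = (125 − 2·12 + 23.8)/6 = 20.8.

20.80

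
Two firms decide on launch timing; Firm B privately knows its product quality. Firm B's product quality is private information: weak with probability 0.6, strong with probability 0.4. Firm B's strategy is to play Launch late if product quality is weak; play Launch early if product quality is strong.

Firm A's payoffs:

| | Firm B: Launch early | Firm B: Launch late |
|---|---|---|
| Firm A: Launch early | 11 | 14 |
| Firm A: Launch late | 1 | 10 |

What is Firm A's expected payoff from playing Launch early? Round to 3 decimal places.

12.800

E[Launch early] = 0.6·14 + 0.4·11 = 8.4 + 4.4 = 12.8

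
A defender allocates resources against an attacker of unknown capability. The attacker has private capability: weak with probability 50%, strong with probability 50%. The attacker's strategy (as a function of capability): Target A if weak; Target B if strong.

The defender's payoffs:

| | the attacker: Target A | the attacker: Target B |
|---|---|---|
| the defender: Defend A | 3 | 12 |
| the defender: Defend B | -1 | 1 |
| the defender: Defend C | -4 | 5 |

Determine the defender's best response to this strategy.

Defend A

E[Defend A] = 0.5·(3) + 0.5·(12) = 7.5
E[Defend B] = 0.5·(-1) + 0.5·(1) = 0
E[Defend C] = 0.5·(-4) + 0.5·(5) = 0.5
Best response: Defend A (7.5 is the largest).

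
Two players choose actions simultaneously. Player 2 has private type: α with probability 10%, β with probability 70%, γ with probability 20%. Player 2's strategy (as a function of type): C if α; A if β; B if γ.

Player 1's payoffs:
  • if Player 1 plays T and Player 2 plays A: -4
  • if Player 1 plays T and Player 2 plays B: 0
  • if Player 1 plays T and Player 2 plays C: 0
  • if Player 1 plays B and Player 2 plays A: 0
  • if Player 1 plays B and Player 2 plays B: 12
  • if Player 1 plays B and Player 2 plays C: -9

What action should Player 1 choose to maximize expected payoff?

E[T] = 0.1·(0) + 0.7·(-4) + 0.2·(0) = -2.8
E[B] = 0.1·(-9) + 0.7·(0) + 0.2·(12) = 1.5
Best response: B (1.5 is the largest).

B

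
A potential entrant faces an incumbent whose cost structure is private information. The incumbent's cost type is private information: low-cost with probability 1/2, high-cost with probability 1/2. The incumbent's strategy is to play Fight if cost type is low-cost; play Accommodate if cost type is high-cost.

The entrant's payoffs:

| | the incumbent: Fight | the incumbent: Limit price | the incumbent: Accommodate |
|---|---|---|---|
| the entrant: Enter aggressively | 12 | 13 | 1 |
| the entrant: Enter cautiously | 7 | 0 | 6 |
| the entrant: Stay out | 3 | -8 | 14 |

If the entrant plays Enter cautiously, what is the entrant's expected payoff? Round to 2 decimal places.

E[Enter cautiously] = 1/2·7 + 1/2·6 = 7/2 + 3 = 13/2

6.50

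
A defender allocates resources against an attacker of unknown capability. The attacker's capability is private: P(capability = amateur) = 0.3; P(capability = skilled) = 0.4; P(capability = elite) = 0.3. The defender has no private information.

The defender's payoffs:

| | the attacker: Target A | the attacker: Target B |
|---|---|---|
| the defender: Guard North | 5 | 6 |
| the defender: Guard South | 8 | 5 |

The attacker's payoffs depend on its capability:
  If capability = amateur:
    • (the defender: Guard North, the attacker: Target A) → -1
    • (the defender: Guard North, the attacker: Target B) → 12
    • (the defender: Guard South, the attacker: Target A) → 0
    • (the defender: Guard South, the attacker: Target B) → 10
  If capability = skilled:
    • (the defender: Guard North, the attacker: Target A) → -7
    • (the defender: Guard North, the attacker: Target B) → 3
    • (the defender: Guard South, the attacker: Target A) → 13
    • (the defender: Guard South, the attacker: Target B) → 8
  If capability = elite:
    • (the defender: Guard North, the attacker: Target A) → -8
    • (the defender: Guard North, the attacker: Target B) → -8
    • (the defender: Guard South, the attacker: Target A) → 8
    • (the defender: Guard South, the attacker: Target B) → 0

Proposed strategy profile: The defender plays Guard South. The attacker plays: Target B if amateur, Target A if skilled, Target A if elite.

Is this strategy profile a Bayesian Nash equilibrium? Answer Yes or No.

Yes

A profile is a BNE iff every type of every player is best-responding given beliefs about the other side.
The defender plays Guard South: E[Guard South] = 0.3·(5) + 0.4·(8) + 0.3·(8) = 7.1; E[Guard North] = 5.3. Best-responding. ✓
The attacker (capability amateur), facing Guard South: Target A gives 0, Target B gives 10. Proposed Target B is best. ✓
The attacker (capability skilled), facing Guard South: Target A gives 13, Target B gives 8. Proposed Target A is best. ✓
The attacker (capability elite), facing Guard South: Target A gives 8, Target B gives 0. Proposed Target A is best. ✓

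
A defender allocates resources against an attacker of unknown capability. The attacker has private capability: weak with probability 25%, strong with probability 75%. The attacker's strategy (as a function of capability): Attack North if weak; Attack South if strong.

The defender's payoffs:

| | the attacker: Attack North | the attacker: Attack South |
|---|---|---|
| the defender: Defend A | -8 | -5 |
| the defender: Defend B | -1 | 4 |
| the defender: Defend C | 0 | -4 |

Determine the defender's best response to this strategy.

E[Defend A] = 0.25·(-8) + 0.75·(-5) = -5.75
E[Defend B] = 0.25·(-1) + 0.75·(4) = 2.75
E[Defend C] = 0.25·(0) + 0.75·(-4) = -3
Best response: Defend B (2.75 is the largest).

Defend B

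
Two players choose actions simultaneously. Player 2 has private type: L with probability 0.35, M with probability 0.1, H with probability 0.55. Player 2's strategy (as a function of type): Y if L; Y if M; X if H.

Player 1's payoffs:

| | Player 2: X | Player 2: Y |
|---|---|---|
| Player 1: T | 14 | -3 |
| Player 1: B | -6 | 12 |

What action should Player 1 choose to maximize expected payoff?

E[T] = 0.35·(-3) + 0.1·(-3) + 0.55·(14) = 6.35
E[B] = 0.35·(12) + 0.1·(12) + 0.55·(-6) = 2.1
Best response: T (6.35 is the largest).

T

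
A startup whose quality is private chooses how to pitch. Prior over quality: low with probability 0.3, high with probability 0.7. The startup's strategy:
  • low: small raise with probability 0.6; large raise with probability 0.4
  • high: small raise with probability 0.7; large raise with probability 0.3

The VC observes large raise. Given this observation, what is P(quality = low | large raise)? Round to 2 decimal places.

0.36

P(large raise) = 0.3·0.4 + 0.7·0.3 = 0.33
P(low | large raise) = (0.3·0.4) / 0.33 = 0.12 / 0.33 = 0.363636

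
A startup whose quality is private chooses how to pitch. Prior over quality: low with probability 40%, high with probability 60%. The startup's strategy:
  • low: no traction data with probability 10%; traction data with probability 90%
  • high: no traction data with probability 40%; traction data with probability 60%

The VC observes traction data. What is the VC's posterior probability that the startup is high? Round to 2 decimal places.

0.50

P(traction data) = 0.4·0.9 + 0.6·0.6 = 0.72
P(high | traction data) = (0.6·0.6) / 0.72 = 0.36 / 0.72 = 0.5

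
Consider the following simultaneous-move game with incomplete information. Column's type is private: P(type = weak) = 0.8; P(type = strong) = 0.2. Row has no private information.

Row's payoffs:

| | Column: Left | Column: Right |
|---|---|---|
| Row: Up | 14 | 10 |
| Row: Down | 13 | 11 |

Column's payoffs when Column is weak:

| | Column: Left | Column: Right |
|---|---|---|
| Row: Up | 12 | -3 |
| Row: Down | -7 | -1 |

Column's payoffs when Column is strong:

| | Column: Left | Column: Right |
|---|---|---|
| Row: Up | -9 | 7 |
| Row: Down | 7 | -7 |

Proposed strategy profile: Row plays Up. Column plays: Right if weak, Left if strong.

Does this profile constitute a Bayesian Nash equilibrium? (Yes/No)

No

Row plays Up: E[Up] = 0.8·(10) + 0.2·(14) = 10.8; E[Down] = 11.4. Not best-responding. ✗
Column (type weak), facing Up: Left gives 12, Right gives -3. Proposed Right is not best — profitable deviation exists. ✗
Column (type strong), facing Up: Left gives -9, Right gives 7. Proposed Left is not best — profitable deviation exists. ✗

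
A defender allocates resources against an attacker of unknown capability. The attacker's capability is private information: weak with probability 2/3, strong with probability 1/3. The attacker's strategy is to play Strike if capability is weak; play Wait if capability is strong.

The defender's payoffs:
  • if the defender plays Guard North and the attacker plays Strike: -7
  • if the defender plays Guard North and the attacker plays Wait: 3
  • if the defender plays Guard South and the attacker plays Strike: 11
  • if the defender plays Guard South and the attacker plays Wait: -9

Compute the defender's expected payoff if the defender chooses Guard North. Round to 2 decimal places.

E[Guard North] = 2/3·(-7) + 1/3·3 = (-14/3) + 1 = -11/3

-3.67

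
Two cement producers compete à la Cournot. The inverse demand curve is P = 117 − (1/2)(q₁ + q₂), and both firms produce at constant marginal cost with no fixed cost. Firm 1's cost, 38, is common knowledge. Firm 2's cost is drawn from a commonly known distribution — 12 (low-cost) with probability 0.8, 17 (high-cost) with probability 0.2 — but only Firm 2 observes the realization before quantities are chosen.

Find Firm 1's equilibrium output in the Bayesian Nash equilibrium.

Firm 2 with cost c maximizes (117 − (1/2)(q₁+q₂) − c)·q₂, giving q₂(c) = (117 − c − (1/2)q₁).
E[c₂] = 0.8·12 + 0.2·17 = 13
Firm 1's FOC against E[q₂] yields q₁ = (117 − 2·38 + E[c₂])/(3/2) = (117 − 76 + 13)/(3/2) = 36.

36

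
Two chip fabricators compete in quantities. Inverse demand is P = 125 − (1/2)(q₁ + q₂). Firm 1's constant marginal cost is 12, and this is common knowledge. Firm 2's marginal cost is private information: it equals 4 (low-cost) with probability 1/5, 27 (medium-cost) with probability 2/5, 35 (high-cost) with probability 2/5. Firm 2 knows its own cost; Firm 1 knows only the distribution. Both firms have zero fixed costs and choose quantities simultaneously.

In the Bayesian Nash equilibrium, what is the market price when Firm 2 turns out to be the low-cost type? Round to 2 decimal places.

Firm 2 with cost c maximizes (125 − (1/2)(q₁+q₂) − c)·q₂, giving q₂(c) = (125 − c − (1/2)q₁).
E[c₂] = 1/5·4 + 2/5·27 + 2/5·35 = 25.6
Firm 1's FOC against E[q₂] yields q₁ = (125 − 2·12 + E[c₂])/(3/2) = (125 − 24 + 25.6)/(3/2) = 84.4.
q₂(low-cost) = 78.8, so P = 125 − (1/2)·(84.4 + 78.8) = 43.4.

43.40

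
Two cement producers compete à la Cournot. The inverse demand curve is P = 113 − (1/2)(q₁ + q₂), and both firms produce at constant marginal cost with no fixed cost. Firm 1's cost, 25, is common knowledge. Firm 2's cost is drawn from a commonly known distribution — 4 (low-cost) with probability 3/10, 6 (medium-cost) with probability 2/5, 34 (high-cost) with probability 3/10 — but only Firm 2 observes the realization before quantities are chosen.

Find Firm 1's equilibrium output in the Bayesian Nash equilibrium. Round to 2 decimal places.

Type-c best response for Firm 2: q₂(c) = (113 − c) − q₁/2.
Firm 1 maximizes expected profit; its first-order condition is 113 − q₁ − (1/2)E[q₂] − 25 = 0.
Substituting E[q₂] and solving: E[c₂] = 13.8, so q₁ = (113 − 2·25 + 13.8)/(3/2) = 51.2.

51.20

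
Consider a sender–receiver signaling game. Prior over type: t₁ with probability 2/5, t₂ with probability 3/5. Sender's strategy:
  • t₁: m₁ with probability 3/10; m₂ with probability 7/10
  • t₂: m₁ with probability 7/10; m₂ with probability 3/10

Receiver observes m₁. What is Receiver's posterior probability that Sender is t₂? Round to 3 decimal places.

P(m₁) = (2/5)·(3/10) + (3/5)·(7/10) = 27/50
P(t₂ | m₁) = ((3/5)·(7/10)) / (27/50) = (21/50) / (27/50) = 7/9

0.778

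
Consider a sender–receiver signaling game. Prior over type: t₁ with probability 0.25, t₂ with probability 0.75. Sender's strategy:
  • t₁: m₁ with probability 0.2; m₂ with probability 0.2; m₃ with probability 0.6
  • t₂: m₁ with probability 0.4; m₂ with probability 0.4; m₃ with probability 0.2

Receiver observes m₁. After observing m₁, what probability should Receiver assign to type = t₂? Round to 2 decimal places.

P(m₁) = 0.25·0.2 + 0.75·0.4 = 0.35
P(t₂ | m₁) = (0.75·0.4) / 0.35 = 0.3 / 0.35 = 0.857143

0.86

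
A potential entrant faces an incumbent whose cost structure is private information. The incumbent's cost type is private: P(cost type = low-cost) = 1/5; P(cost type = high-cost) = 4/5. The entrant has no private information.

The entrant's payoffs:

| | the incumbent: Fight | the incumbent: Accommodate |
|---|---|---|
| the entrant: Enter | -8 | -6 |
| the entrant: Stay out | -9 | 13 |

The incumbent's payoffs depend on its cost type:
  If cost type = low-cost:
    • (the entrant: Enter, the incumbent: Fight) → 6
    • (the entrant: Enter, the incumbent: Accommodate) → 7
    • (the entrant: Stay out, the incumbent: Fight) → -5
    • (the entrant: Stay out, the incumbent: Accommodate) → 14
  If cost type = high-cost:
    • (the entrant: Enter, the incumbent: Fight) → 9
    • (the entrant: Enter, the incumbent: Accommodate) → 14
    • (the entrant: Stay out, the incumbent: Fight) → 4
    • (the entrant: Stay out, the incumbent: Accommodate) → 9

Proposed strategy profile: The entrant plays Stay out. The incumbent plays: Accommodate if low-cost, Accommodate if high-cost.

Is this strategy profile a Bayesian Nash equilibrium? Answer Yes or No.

Yes

The entrant plays Stay out: E[Stay out] = 1/5·(13) + 4/5·(13) = 13; E[Enter] = -6. Best-responding. ✓
The incumbent (cost type low-cost), facing Stay out: Fight gives -5, Accommodate gives 14. Proposed Accommodate is best. ✓
The incumbent (cost type high-cost), facing Stay out: Fight gives 4, Accommodate gives 9. Proposed Accommodate is best. ✓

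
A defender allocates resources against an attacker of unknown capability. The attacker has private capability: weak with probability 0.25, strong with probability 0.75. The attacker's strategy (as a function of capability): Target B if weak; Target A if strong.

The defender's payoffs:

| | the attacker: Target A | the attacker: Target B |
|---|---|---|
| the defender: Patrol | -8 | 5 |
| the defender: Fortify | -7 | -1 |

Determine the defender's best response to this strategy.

Patrol

Compute the defender's expected payoff for each action, taking the expectation over the attacker's type.
E[Patrol] = 0.25·(5) + 0.75·(-8) = -4.75
E[Fortify] = 0.25·(-1) + 0.75·(-7) = -5.5
Best response: Patrol (-4.75 is the largest).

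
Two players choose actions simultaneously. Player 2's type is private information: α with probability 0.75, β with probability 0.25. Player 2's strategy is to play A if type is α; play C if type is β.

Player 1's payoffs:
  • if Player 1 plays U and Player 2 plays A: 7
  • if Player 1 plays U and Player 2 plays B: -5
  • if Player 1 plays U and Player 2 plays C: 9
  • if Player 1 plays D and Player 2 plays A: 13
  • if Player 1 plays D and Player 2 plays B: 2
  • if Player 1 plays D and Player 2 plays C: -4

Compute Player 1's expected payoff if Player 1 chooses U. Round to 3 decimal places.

7.500

Take the expectation over Player 2's type, weighting each type's action by its prior probability.
E[U] = 0.75·7 + 0.25·9 = 5.25 + 2.25 = 7.5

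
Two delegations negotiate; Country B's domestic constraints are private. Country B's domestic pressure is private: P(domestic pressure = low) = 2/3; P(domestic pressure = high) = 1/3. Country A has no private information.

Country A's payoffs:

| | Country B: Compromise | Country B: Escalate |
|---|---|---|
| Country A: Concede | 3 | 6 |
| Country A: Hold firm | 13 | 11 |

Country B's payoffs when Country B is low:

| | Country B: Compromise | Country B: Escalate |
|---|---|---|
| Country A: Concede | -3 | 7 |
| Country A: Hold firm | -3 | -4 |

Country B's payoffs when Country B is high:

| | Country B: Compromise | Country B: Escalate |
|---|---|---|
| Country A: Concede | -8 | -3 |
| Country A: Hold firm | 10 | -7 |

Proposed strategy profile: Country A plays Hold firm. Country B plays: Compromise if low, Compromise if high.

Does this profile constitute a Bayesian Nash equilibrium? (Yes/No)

Yes

Country A plays Hold firm: E[Hold firm] = 2/3·(13) + 1/3·(13) = 13; E[Concede] = 3. Best-responding. ✓
Country B (domestic pressure low), facing Hold firm: Compromise gives -3, Escalate gives -4. Proposed Compromise is best. ✓
Country B (domestic pressure high), facing Hold firm: Compromise gives 10, Escalate gives -7. Proposed Compromise is best. ✓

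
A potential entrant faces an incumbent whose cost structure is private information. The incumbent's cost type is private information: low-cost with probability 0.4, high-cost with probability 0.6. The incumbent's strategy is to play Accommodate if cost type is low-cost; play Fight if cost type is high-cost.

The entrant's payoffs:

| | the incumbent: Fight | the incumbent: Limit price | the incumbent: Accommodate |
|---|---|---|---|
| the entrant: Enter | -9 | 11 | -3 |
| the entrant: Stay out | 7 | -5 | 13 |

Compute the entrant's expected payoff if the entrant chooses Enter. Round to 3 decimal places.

E[Enter] = 0.4·(-3) + 0.6·(-9) = (-1.2) + (-5.4) = -6.6

-6.600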